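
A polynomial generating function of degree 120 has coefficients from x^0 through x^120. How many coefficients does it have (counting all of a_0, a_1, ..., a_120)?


A polynomial of degree 120 takes the form a_0 + a_1 x + ... + a_120 x^120.
The number of coefficients is 120 + 1 = 121.

121


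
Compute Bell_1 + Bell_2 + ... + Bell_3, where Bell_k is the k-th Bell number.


Recall Bell_k counts set partitions of a k-set (with Bell_0 = 1 by convention).
Bell_1 through Bell_3: 1, 2, 5
Sum = 1 + 2 + 5 = 8.

8


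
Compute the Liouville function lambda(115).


The Liouville function is lambda(k) = (-1)^Omega(k), where Omega(k) counts the prime factors of k with multiplicity.
Factoring: 115 = 5 * 23, so Omega(115) = 2.
lambda(115) = (-1)^2 = 1.

1


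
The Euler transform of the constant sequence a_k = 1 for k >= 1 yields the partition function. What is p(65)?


The Euler transform converts the sequence a_k = 1 into the number of integer partitions.
Using the recurrence or dynamic programming:
p(65) = 2012558

2012558


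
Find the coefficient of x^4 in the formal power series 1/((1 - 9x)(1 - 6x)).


By partial fractions or Cauchy convolution:
The coefficient equals sum_{k=0}^{4} 9^k * 6^(4-k).
= 17091

17091


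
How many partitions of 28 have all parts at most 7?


Using the generating function (1-x)^(-1)(1-x^2)^(-1)...(1-x^7)^(-1),
the coefficient of x^28 counts these restricted partitions.
Result = 1367

1367


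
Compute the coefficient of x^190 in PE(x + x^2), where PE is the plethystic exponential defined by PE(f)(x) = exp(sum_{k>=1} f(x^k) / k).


With f(x) = x + x^2, the exponent is sum_{k>=1} (x^k + x^(2k)) / k = -ln(1 - x) - ln(1 - x^2). Exponentiating:
PE(x + x^2) = 1 / ((1 - x)(1 - x^2)).
This is the generating function for partitions of n into parts of size 1 or 2. The number of 2's can be any j in 0..95, and the rest are 1's, so
[x^190] = floor(190/2) + 1 = 96.

96


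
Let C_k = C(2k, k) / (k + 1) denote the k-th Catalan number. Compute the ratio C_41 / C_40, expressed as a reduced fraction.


Using C_k = (2k)! / (k! (k+1)!), the ratio C_{k+1}/C_k simplifies to
C_{k+1}/C_k = [(2k+2)! / ((k+1)! (k+2)!)] * [k! (k+1)! / (2k)!]
 = (2k+2)(2k+1) / ((k+1)(k+2)) = 2(2k+1) / (k+2).
For k = 40: 2(2*40 + 1) / (40 + 2) = 162/42 = 27/7.

27/7


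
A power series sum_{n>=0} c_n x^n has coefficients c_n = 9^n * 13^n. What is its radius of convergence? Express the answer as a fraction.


By the root test (Cauchy-Hadamard), the radius is R = 1 / limsup_n |c_n|^(1/n).
Here |c_n|^(1/n) = (9^n * 13^n)^(1/n) = 9 * 13 = 117 for all n.
So R = 1/117 = 1/117.

1/117


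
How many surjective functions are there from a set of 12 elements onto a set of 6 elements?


By inclusion-exclusion on which target elements are missed, the number of surjections from an n-set onto a k-set is
surj(n, k) = sum_{j=0}^{k} (-1)^j C(k, j) (k - j)^n.
Equivalently surj(n, k) = k! * S(n, k), where S(n, k) is the Stirling number of the second kind.
For n = 12, k = 6:
S(12, 6) = 1323652, so
surj = 6! * 1323652 = 720 * 1323652 = 953029440.

953029440


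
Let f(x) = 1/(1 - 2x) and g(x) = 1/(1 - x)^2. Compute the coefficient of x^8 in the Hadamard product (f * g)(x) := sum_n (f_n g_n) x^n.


f has coefficients f_k = 2^k. For g = 1/(1 - x)^2 the coefficient is g_k = C(k + 1, 1) = k + 1. The Hadamard coefficient is (f * g)_k = 2^k * (k + 1).
For k = 8: 2^8 * 9 = 256 * 9 = 2304.

2304


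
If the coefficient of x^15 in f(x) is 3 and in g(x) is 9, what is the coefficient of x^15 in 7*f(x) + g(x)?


Scalar multiplication scales coefficients: 7 * 3 = 21.
Then add the g coefficient: 21 + 9
= 30

30


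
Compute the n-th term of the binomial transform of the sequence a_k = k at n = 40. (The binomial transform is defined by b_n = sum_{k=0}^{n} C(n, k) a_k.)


With a_k = k, b_n = sum_{k=0}^{n} C(n, k) k. Using k * C(n, k) = n * C(n-1, k-1) gives b_n = n * sum_{k>=1} C(n-1, k-1) = n * 2^(n-1).
For n = 40: 40 * 2^39 = 40 * 549755813888 = 21990232555520.

21990232555520


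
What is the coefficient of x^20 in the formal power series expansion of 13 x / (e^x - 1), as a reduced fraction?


The exponential generating function for Bernoulli numbers is
x / (e^x - 1) = sum_{k>=0} B_k x^k / k!.
So the coefficient of x^20 in 13 x / (e^x - 1) is 13 B_20 / 20!.
Computing: B_20 = -174611/330, 20! = 2432902008176640000, giving
13 * -174611/330 / 2432902008176640000 = -174611/61758281746022400000.

-174611/61758281746022400000


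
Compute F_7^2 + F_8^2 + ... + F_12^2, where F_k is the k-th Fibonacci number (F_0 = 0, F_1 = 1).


There is a standard identity sum_{k=0}^{N} F_k^2 = F_N * F_{N+1} (proved inductively from the telescoping relation F_k^2 = F_k F_{k+1} - F_{k-1} F_k). Then
sum_{k=7}^{12} F_k^2 = F_12 F_13 - F_6 F_7.
Computing: F_12 = 144, F_13 = 233, F_6 = 8, F_7 = 13.
Sum = 144 * 233 - 8 * 13 = 33448.

33448


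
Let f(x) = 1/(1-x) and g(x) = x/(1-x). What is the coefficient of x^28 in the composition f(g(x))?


First simplify the composition: f(g(x)) = 1/(1 - x/(1-x)) = (1-x)/((1-x) - x) = (1-x)/(1-2x).
Now extract the coefficient. Write (1-x)/(1-2x) = 1/(1-2x) - x/(1-2x).
The coefficient of x^n in 1/(1-2x) is 2^n, and in x/(1-2x) is 2^(n-1) (for n >= 1).
So the coefficient of x^28 is 2^28 - 2^27 = 268435456 - 134217728 = 134217728.

134217728


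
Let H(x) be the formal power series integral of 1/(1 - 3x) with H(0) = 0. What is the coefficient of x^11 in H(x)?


1/(1 - 3x) = sum_{k>=0} 3^k x^k. Integrating termwise with H(0) = 0:
H(x) = sum_{k>=0} 3^k x^(k+1) / (k+1) = sum_{m>=1} 3^(m-1) x^m / m.
For m = 11: 3^10/11 = 59049/11 = 59049/11.

59049/11


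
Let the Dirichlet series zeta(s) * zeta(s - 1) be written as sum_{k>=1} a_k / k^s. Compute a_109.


Convolution gives a_k = sum_{d | k} d * 1 = sum_{d | k} d = sigma(k), the sum of positive divisors of k.
For k = 109, the divisors are 1, 109, so
sigma(109) = 1 + 109 = 110.

110


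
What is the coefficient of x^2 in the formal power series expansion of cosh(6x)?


The Maclaurin series is cosh(t) = sum_{m>=0} t^(2m) / (2m)!, so substituting t = 6x, only even powers of x are nonzero, with coefficient of x^(2m) equal to 6^(2m) / (2m)!.
For x^2 the coefficient is 6^2/2! = 36/2 = 18.

18


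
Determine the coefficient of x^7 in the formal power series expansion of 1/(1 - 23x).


The geometric series identity gives 1/(1 - c x) = sum_{k>=0} c^k x^k, so the coefficient of x^k is c^k.
Here c = 23 and k = 7.
Computing: 23^7 = 3404825447

3404825447


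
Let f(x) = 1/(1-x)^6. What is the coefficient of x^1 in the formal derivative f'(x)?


Differentiate: d/dx [ 1/(1-x)^r ] = r / (1-x)^(r+1).
Here r = 6, so f'(x) = 6 / (1-x)^7.
The expansion of 1/(1-x)^(r+1) has coefficient of x^n equal to C(n+r, r).
So the coefficient of x^1 in f'(x) is
6 * C(7, 6) = 6 * 7 = 42

42


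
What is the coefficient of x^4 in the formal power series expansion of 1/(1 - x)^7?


The expansion 1/(1 - x)^r = sum_{k>=0} C(k + r - 1, r - 1) x^k follows from the multiset / negative-binomial theorem (or from repeated differentiation of the geometric series).
For r = 7 and k = 4:
C(10, 6) = 3628800 / (720 * 24) = 210.

210


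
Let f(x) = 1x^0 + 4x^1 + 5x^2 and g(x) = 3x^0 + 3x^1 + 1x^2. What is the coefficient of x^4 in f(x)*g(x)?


Cauchy product at x^4:
5*1
= 5

5


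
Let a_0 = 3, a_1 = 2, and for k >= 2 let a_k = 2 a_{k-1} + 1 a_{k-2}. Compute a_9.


Iterating the recurrence forward:
a_0 = 3
a_1 = 2
a_2 = 2*2 + 1*3 = 7
a_3 = 2*7 + 1*2 = 16
a_4 = 2*16 + 1*7 = 39
a_5 = 2*39 + 1*16 = 94
a_6 = 2*94 + 1*39 = 227
a_7 = 2*227 + 1*94 = 548
a_8 = 2*548 + 1*227 = 1323
a_9 = 2*1323 + 1*548 = 3194
So a_9 = 3194.

3194


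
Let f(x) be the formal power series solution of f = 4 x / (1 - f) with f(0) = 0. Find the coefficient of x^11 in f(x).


Apply Lagrange inversion: f = 4 x * phi(f) with phi(t) = 1/(1 - t), so
[x^n] f = 4^n * (1/n) [t^(n-1)] phi(t)^n = 4^n * (1/n) [t^(n-1)] (1 - t)^(-n) = 4^n * (1/n) C(2n - 2, n - 1) = 4^n * C_{n-1}.
For n = 11: C_10 = C(20, 10) / 11 = 184756/11 = 16796.
With the 4^11 = 4194304 factor, the coefficient is 4194304 * 16796 = 70447529984.

70447529984


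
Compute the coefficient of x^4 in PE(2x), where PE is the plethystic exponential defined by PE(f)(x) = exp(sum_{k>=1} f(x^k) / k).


With f(x) = 2x, the exponent is sum_{k>=1} 2 x^k / k = 2 * (-ln(1 - x)). Exponentiating:
PE(2x) = exp(-2 ln(1 - x)) = 1/(1 - x)^2.
By the negative binomial expansion, [x^n] 1/(1 - x)^2 = C(n + 1, 1).
For n = 4: C(5, 1) = 5.

5


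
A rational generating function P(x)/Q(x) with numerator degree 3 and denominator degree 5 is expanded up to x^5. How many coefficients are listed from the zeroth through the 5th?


Expanding up to x^5 gives the coefficients for x^0, x^1, ..., x^5.
That is 5 + 1 = 6 coefficients in total.

6


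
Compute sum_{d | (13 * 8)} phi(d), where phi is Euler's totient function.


First, 13 * 8 = 104. One classical identity is sum_{d | n} phi(d) = n (each k in [1, n] has a unique gcd with n, and among the k's with gcd(k, n) = n/d there are phi(d) of them). So the sum equals 104. We also verify directly:
Divisors of 104: 1, 2, 4, 8, 13, 26, 52, 104.
phi values: 1, 1, 2, 4, 12, 12, 24, 48.
Sum = 104.

104


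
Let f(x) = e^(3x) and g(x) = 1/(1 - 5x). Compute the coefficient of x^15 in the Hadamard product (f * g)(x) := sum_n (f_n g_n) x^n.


Expanding: f_k = 3^k/k! (from e^(3x)) and g_k = 5^k (from 1/(1 - 5x)). So the Hadamard coefficient (f * g)_k = 3^k 5^k / k! = (15)^k / k!.
For k = 15: 15^15/15! = 437893890380859375/1307674368000 = 4805419921875/14350336.

4805419921875/14350336


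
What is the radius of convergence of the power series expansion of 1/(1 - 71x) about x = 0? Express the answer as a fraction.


Expanding 1/(1 - 71x) = sum_{k>=0} 71^k x^k, the series converges when |71x| < 1, i.e., |x| < 1/71.
So the radius of convergence is 1/71 = 1/71.

1/71


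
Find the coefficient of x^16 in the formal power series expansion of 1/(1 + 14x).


Write 1/(1 + c x) = 1/(1 - (-c) x) and apply the geometric-series identity
1/(1 - y) = sum_{k>=0} y^k to get 1/(1 + c x) = sum_{k>=0} (-c)^k x^k.
So the coefficient of x^k is (-c)^k = (-1)^k * c^k.
Here c = 14 and k = 16:
(-14)^16 = 1 * 2177953337809371136 = 2177953337809371136

2177953337809371136


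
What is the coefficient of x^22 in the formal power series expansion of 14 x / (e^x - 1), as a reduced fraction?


The exponential generating function for Bernoulli numbers is
x / (e^x - 1) = sum_{k>=0} B_k x^k / k!.
So the coefficient of x^22 in 14 x / (e^x - 1) is 14 B_22 / 22!.
Computing: B_22 = 854513/138, 22! = 1124000727777607680000, giving
14 * 854513/138 / 1124000727777607680000 = 77683/1007221431385128960000.

77683/1007221431385128960000


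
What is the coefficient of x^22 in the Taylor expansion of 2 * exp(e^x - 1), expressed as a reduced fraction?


exp(e^x - 1) = sum_{k>=0} Bell_k x^k / k!, where Bell_k is the k-th Bell number.
So the coefficient of x^22 is 2 * Bell_22 / 22!.
Computing: Bell_22 = 4506715738447323 and 22! = 1124000727777607680000, giving
2 * 4506715738447323/1124000727777607680000 = 88366975263673/11019614978211840000.

88366975263673/11019614978211840000


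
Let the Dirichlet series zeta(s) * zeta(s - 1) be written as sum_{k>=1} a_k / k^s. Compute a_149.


Convolution gives a_k = sum_{d | k} d * 1 = sum_{d | k} d = sigma(k), the sum of positive divisors of k.
For k = 149, the divisors are 1, 149, so
sigma(149) = 1 + 149 = 150.

150


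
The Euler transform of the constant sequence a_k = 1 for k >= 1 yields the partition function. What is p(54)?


The Euler transform converts the sequence a_k = 1 into the number of integer partitions.
Using the recurrence or dynamic programming:
p(54) = 386155

386155


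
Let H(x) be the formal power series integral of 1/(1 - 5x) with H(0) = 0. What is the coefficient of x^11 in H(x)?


1/(1 - 5x) = sum_{k>=0} 5^k x^k. Integrating termwise with H(0) = 0:
H(x) = sum_{k>=0} 5^k x^(k+1) / (k+1) = sum_{m>=1} 5^(m-1) x^m / m.
For m = 11: 5^10/11 = 9765625/11 = 9765625/11.

9765625/11


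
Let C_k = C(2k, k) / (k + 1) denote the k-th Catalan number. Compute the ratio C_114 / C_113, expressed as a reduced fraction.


Using C_k = (2k)! / (k! (k+1)!), the ratio C_{k+1}/C_k simplifies to
C_{k+1}/C_k = [(2k+2)! / ((k+1)! (k+2)!)] * [k! (k+1)! / (2k)!]
 = (2k+2)(2k+1) / ((k+1)(k+2)) = 2(2k+1) / (k+2).
For k = 113: 2(2*113 + 1) / (113 + 2) = 454/115 = 454/115.

454/115


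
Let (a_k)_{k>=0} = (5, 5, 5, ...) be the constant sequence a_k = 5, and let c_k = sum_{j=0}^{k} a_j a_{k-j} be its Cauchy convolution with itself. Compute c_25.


Since a_j = 5 for all j >= 0, the convolution sum becomes
c_k = sum_{j=0}^{k} 5 * 5 = 25 * (k + 1).
Equivalently, the generating function of (a_k) is 5/(1 - x) and its square is 25/(1 - x)^2 = sum_{k>=0} 25(k + 1) x^k.
For k = 25: 25 * 26 = 650.

650


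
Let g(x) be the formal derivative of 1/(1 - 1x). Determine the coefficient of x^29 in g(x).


Differentiate termwise: d/dx sum_{k>=0} 1^k x^k = sum_{k>=1} k 1^k x^(k-1) = sum_{j>=0} (j+1) 1^(j+1) x^j.
Equivalently, d/dx [1/(1 - 1x)] = 1/(1 - 1x)^2.
For j = 29: 30 * 1^30 = 30 * 1 = 30.

30


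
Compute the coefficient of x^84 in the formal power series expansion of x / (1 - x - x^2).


Let f(x) = sum_{k>=0} a_k x^k. Multiplying f(x) * (1 - x - x^2) = x and matching coefficients gives a_0 = 0, a_1 = 1, and a_k = a_{k-1} + a_{k-2} for k >= 2. These are the Fibonacci numbers F_k.
Iterating from F_0 = 0, F_1 = 1:
F_0=0, F_1=1, F_2=1, F_3=2, F_4=3, F_5=5, F_6=8, F_7=13, F_8=21, F_9=34, ...
F_84 = 160500643816367088.

160500643816367088


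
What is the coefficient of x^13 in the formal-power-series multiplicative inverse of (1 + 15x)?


The inverse is 1/(1 + 15x). Apply the geometric identity 1/(1 - y) = sum_{k>=0} y^k with y = -15x:
1/(1 + 15x) = sum_{k>=0} (-15)^k x^k.
So the coefficient of x^13 is (-15)^13 = -1946195068359375.

-1946195068359375


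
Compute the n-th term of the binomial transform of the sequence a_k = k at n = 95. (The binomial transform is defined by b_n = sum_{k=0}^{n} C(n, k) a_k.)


With a_k = k, b_n = sum_{k=0}^{n} C(n, k) k. Using k * C(n, k) = n * C(n-1, k-1) gives b_n = n * sum_{k>=1} C(n-1, k-1) = n * 2^(n-1).
For n = 95: 95 * 2^94 = 95 * 19807040628566084398385987584 = 1881668859713778017846668820480.

1881668859713778017846668820480


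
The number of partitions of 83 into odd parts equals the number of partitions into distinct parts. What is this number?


Computing partitions of 83 into odd parts (1, 3, 5, ...):
Using the generating function prod_{k>=0} 1/(1-x^(2k+1)),
the count is 101698

101698


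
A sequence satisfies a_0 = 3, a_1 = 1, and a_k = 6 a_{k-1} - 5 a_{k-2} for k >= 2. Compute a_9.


The characteristic equation is t^2 - 6 t + 5 = 0, with roots r_1 = 5 and r_2 = 1 (so c_1 = r_1 + r_2, c_2 = -r_1 r_2 as required).
One can use the closed form a_n = A r_1^n + B r_2^n, but direct iteration is more reliable:
a_0 = 3, a_1 = 1, a_2 = -9, a_3 = -59, a_4 = -309, a_5 = -1559, a_6 = -7809, a_7 = -39059, a_8 = -195309, a_9 = -976559.
So a_9 = -976559.

-976559


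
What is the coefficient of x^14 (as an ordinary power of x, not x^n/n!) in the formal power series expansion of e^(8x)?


The exponential series is e^y = sum_{k>=0} y^k / k!. Substituting y = 8x gives
e^(8x) = sum_{k>=0} 8^k x^k / k!.
So the coefficient of x^n is a^n/n! with a = 8, n = 14:
8^14 / 14! = 4398046511104/87178291200 = 2147483648/42567525

2147483648/42567525


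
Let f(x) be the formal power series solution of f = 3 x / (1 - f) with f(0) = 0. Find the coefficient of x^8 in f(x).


Apply Lagrange inversion: f = 3 x * phi(f) with phi(t) = 1/(1 - t), so
[x^n] f = 3^n * (1/n) [t^(n-1)] phi(t)^n = 3^n * (1/n) [t^(n-1)] (1 - t)^(-n) = 3^n * (1/n) C(2n - 2, n - 1) = 3^n * C_{n-1}.
For n = 8: C_7 = C(14, 7) / 8 = 3432/8 = 429.
With the 3^8 = 6561 factor, the coefficient is 6561 * 429 = 2814669.

2814669


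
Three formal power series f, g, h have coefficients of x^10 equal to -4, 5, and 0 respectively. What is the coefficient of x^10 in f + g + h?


Series addition is componentwise:
-4 + 5 + 0
= 1

1


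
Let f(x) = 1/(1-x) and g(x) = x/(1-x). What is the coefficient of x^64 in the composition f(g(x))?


First simplify the composition: f(g(x)) = 1/(1 - x/(1-x)) = (1-x)/((1-x) - x) = (1-x)/(1-2x).
Now extract the coefficient. Write (1-x)/(1-2x) = 1/(1-2x) - x/(1-2x).
The coefficient of x^n in 1/(1-2x) is 2^n, and in x/(1-2x) is 2^(n-1) (for n >= 1).
So the coefficient of x^64 is 2^64 - 2^63 = 18446744073709551616 - 9223372036854775808 = 9223372036854775808.

9223372036854775808


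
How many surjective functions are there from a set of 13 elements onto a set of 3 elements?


By inclusion-exclusion on which target elements are missed, the number of surjections from an n-set onto a k-set is
surj(n, k) = sum_{j=0}^{k} (-1)^j C(k, j) (k - j)^n.
Equivalently surj(n, k) = k! * S(n, k), where S(n, k) is the Stirling number of the second kind.
For n = 13, k = 3:
S(13, 3) = 261625, so
surj = 3! * 261625 = 6 * 261625 = 1569750.

1569750


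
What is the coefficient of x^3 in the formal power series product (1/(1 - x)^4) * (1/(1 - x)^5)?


Combine the factors: (1/(1 - x)^4) * (1/(1 - x)^5) = 1/(1 - x)^9.
Then use 1/(1 - x)^r = sum_{k>=0} C(k + r - 1, r - 1) x^k with r = 9 and k = 3:
C(11, 8) = 165.

165


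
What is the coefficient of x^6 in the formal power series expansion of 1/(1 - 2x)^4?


The general identity 1/(1 - c x)^r = sum_{k>=0} c^k C(k + r - 1, r - 1) x^k follows by substituting y = c x into 1/(1 - y)^r = sum_{k>=0} C(k + r - 1, r - 1) y^k.
For c = 2, r = 4, k = 6:
2^6 * C(9, 3) = 64 * 84 = 5376.

5376


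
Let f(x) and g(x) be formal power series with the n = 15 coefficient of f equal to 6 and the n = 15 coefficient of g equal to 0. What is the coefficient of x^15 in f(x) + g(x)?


Addition of formal power series is termwise.
The coefficient of x^15 in f + g = 6 + 0
= 6

6


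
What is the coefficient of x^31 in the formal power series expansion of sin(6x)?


The Maclaurin series is sin(t) = sum_{k>=0} (-1)^k t^(2k+1) / (2k+1)!, so substituting t = 6x, only odd powers of x are nonzero, with coefficient of x^(2k+1) equal to (-1)^k 6^(2k+1) / (2k+1)!.
Write 31 = 2*15 + 1, giving the coefficient (-1)^15 * 6^31 / 31! = -1326443518324400147398656/8222838654177922817725562880000000 = -4132485216/25617946563506171875.

-4132485216/25617946563506171875


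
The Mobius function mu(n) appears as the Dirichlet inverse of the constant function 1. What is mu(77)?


77 = 7 * 11 (all distinct primes).
mu(77) = (-1)^2 = 1

1


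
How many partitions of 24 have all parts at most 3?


Using the generating function (1-x)^(-1)(1-x^2)^(-1)(1-x^3)^(-1),
the coefficient of x^24 counts these restricted partitions.
Result = 61

61


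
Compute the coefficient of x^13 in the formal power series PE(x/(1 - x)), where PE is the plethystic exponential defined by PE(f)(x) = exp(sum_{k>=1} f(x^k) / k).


For f(x) = x/(1 - x) we have
sum_{k>=1} f(x^k) / k = sum_{k>=1} (1/k) * x^k / (1 - x^k) = sum_{k, m >= 1} x^(k m) / k,
which after exponentiating simplifies to
PE(x/(1 - x)) = prod_{k>=1} 1 / (1 - x^k).
This is the generating function for the partition function p(n), so the coefficient of x^13 is p(13).
Computing p(13) by dynamic programming over parts 1, 2, ..., 13: p(13) = 101.

101


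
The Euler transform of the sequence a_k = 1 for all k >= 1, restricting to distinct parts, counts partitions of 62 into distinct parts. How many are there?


Partitions of 62 into distinct parts can be computed via generating function.
Product (1+x)(1+x^2)(1+x^3)...
The coefficient of x^62 = 13394

13394


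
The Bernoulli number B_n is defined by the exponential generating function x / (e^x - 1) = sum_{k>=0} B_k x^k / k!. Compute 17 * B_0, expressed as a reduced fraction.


Bernoulli numbers can also be computed recursively via B_0 = 1 and sum_{j=0}^{m} C(m+1, j) B_j = 0 for m >= 1. Odd-index Bernoulli numbers vanish for k >= 3.
Computing B_0 = 1, so 17 * B_0 = 17 * 1 = 17.

17


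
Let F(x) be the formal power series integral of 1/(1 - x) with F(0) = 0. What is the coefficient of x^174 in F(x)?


1/(1 - x) = sum_{k>=0} x^k. Integrating termwise and using F(0) = 0 gives
F(x) = sum_{k>=0} x^(k+1) / (k+1) = sum_{m>=1} x^m / m = -ln(1 - x).
So the coefficient of x^174 is 1/174 = 1/174.

1/174


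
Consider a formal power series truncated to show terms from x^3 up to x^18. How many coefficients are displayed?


From x^3 to x^18 inclusive, the count is 18 - 3 + 1 = 16.

16


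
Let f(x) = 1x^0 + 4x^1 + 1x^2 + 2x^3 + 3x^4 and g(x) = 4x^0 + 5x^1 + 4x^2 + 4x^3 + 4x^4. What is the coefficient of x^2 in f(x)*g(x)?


Cauchy product at x^2:
1*4 + 4*5 + 1*4
= 28

28


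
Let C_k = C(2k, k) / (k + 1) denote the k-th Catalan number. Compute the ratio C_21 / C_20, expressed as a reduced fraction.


Using C_k = (2k)! / (k! (k+1)!), the ratio C_{k+1}/C_k simplifies to
C_{k+1}/C_k = [(2k+2)! / ((k+1)! (k+2)!)] * [k! (k+1)! / (2k)!]
 = (2k+2)(2k+1) / ((k+1)(k+2)) = 2(2k+1) / (k+2).
For k = 20: 2(2*20 + 1) / (20 + 2) = 82/22 = 41/11.

41/11


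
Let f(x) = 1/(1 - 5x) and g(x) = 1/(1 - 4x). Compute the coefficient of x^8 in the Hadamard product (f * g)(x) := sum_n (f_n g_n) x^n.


f has coefficients f_k = 5^k and g has coefficients g_k = 4^k, so the Hadamard product has coefficient (f*g)_k = 5^k * 4^k = 20^k.
For k = 8: 20^8 = 25600000000.

25600000000


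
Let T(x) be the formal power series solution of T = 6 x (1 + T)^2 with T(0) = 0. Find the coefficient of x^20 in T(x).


Apply the Lagrange inversion formula: if T = 6 x * phi(T) with phi(t) = (1 + t)^2, then [x^n] T = 6^n * (1/n) [t^(n-1)] phi(t)^n = 6^n * (1/n) [t^(n-1)] (1 + t)^(2n) = 6^n * (1/n) C(2n, n-1).
Using the identity C(2n, n-1) = C(2n, n) * n / (n+1), the unscaled factor equals C(2n, n) / (n+1) = C_n, the n-th Catalan number.
For n = 20: C_20 = C(40, 20) / 21 = 137846528820/21 = 6564120420.
With the 6^20 = 3656158440062976 factor, the coefficient is 3656158440062976 * 6564120420 = 23999464275172726847569920.

23999464275172726847569920


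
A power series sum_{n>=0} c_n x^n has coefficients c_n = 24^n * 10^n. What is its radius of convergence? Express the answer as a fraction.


By the root test (Cauchy-Hadamard), the radius is R = 1 / limsup_n |c_n|^(1/n).
Here |c_n|^(1/n) = (24^n * 10^n)^(1/n) = 24 * 10 = 240 for all n.
So R = 1/240 = 1/240.

1/240


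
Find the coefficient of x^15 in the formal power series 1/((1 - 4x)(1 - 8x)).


By partial fractions or Cauchy convolution:
The coefficient equals sum_{k=0}^{15} 4^k * 8^(15-k).
= 70367670435840

70367670435840


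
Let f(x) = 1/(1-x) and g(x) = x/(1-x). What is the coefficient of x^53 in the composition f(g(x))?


First simplify the composition: f(g(x)) = 1/(1 - x/(1-x)) = (1-x)/((1-x) - x) = (1-x)/(1-2x).
Now extract the coefficient. Write (1-x)/(1-2x) = 1/(1-2x) - x/(1-2x).
The coefficient of x^n in 1/(1-2x) is 2^n, and in x/(1-2x) is 2^(n-1) (for n >= 1).
So the coefficient of x^53 is 2^53 - 2^52 = 9007199254740992 - 4503599627370496 = 4503599627370496.

4503599627370496


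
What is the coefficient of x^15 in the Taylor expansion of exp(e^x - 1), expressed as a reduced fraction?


exp(e^x - 1) = sum_{k>=0} Bell_k x^k / k!, where Bell_k is the k-th Bell number.
So the coefficient of x^15 is Bell_15 / 15!.
Computing: Bell_15 = 1382958545 and 15! = 1307674368000, giving
1382958545/1307674368000 = 276591709/261534873600.

276591709/261534873600


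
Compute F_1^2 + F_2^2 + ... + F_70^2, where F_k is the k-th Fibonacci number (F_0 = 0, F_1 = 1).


There is a standard identity sum_{k=0}^{N} F_k^2 = F_N * F_{N+1} (proved inductively from the telescoping relation F_k^2 = F_k F_{k+1} - F_{k-1} F_k). Then
sum_{k=1}^{70} F_k^2 = F_70 F_71 - F_0 F_1.
Computing: F_70 = 190392490709135, F_71 = 308061521170129, F_0 = 0, F_1 = 1.
Sum = 190392490709135 * 308061521170129 - 0 * 1 = 58652600307225780746189428415.

58652600307225780746189428415


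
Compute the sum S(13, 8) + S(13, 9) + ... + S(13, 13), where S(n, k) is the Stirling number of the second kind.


By definition, S(n, k) counts partitions of an n-set into exactly k nonempty blocks.
Computing row n = 13 for k = 8..13:
S(13, k): 1899612, 359502, 39325, 2431, 78, 1
Sum = 2300949.

2300949


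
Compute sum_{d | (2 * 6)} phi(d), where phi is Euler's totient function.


First, 2 * 6 = 12. One classical identity is sum_{d | n} phi(d) = n (each k in [1, n] has a unique gcd with n, and among the k's with gcd(k, n) = n/d there are phi(d) of them). So the sum equals 12. We also verify directly:
Divisors of 12: 1, 2, 3, 4, 6, 12.
phi values: 1, 1, 2, 2, 2, 4.
Sum = 12.

12


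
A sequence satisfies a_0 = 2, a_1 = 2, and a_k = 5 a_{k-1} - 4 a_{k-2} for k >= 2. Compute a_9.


The characteristic equation is t^2 - 5 t + 4 = 0, with roots r_1 = 4 and r_2 = 1 (so c_1 = r_1 + r_2, c_2 = -r_1 r_2 as required).
One can use the closed form a_n = A r_1^n + B r_2^n, but direct iteration is more reliable:
a_0 = 2, a_1 = 2, a_2 = 2, a_3 = 2, a_4 = 2, a_5 = 2, a_6 = 2, a_7 = 2, a_8 = 2, a_9 = 2.
So a_9 = 2.

2


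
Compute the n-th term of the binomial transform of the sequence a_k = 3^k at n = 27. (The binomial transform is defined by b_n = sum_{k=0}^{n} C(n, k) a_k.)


With a_k = 3^k, b_n = sum_{k=0}^{n} C(n, k) 3^k = (1 + 3)^n by the binomial theorem.
For n = 27: (1 + 3)^27 = 4^27 = 18014398509481984.

18014398509481984


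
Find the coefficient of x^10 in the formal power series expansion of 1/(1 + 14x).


Write 1/(1 + c x) = 1/(1 - (-c) x) and apply the geometric-series identity
1/(1 - y) = sum_{k>=0} y^k to get 1/(1 + c x) = sum_{k>=0} (-c)^k x^k.
So the coefficient of x^k is (-c)^k = (-1)^k * c^k.
Here c = 14 and k = 10:
(-14)^10 = 1 * 289254654976 = 289254654976

289254654976


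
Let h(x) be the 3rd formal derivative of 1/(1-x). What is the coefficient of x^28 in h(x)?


Differentiating 3 times: d^3/dx^3 [1/(1-x)] = 3!/(1-x)^4.
The expansion 1/(1-x)^4 = sum_{k>=0} C(k+3, 3) x^k, so the coefficient of x^n in 3!/(1-x)^4 is 3! * C(n+3, 3).
For n = 28: 6 * C(31, 3) = 6 * 4495 = 26970

26970


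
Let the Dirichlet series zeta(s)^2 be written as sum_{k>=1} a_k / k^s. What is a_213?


The Dirichlet convolution of the constant function 1 with itself gives (1 * 1)(k) = sum_{d | k} 1 = d(k), the number of positive divisors of k.
Since zeta(s) = sum_{k>=1} 1/k^s, we have zeta(s)^2 = sum_{k>=1} d(k)/k^s, so a_k = d(k).
For k = 213: the divisors are 1, 3, 71, 213.
Count = 4.

4


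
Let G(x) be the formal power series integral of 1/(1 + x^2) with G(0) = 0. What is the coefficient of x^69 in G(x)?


1/(1 + x^2) = sum_{j>=0} (-1)^j x^(2j). Integrating termwise with G(0) = 0:
G(x) = sum_{j>=0} (-1)^j x^(2j+1) / (2j+1) = arctan(x).
Only odd powers are nonzero. For x^69 write 69 = 2*34 + 1, giving
(-1)^34 / 69 = 1/69 = 1/69.

1/69


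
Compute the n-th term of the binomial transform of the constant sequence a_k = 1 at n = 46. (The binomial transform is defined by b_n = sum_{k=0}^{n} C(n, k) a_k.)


With a_k = 1 for all k, b_n = sum_{k=0}^{n} C(n, k) = 2^n by the binomial theorem.
For n = 46: 2^46 = 70368744177664.

70368744177664


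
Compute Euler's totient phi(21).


phi(n) counts integers in [1, n] coprime to n. Using the multiplicative formula phi(n) = n * prod_{p | n} (1 - 1/p):
21 = 3 * 7, so
phi(21) = 21 * (1 - 1/3) * (1 - 1/7) = 12.

12


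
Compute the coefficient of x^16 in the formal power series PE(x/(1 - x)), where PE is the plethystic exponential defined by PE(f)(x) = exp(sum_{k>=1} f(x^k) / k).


For f(x) = x/(1 - x) we have
sum_{k>=1} f(x^k) / k = sum_{k>=1} (1/k) * x^k / (1 - x^k) = sum_{k, m >= 1} x^(k m) / k,
which after exponentiating simplifies to
PE(x/(1 - x)) = prod_{k>=1} 1 / (1 - x^k).
This is the generating function for the partition function p(n), so the coefficient of x^16 is p(16).
Computing p(16) by dynamic programming over parts 1, 2, ..., 16: p(16) = 231.

231


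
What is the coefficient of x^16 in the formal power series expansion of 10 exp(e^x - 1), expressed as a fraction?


exp(e^x - 1) is the exponential generating function for the Bell numbers Bell_k: exp(e^x - 1) = sum_{k>=0} Bell_k x^k / k!.
So the coefficient of x^16 in 10 exp(e^x - 1) is 10 Bell_16 / 16!.
Computing: Bell_16 = 10480142147 and 16! = 20922789888000, giving
10 * 10480142147/20922789888000 = 10480142147/2092278988800.

10480142147/2092278988800


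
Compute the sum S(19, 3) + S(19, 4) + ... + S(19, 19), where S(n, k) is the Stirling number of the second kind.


By definition, S(n, k) counts partitions of an n-set into exactly k nonempty blocks.
Computing row n = 19 for k = 3..19:
S(19, k): 193448101, 11259666950, 147589284710, 693081601779, 1492924634839, 1709751003480, 1144614626805, 477297033785, 129413217791, 23466951300, 2892439160, 243577530, 13916778, 527136, 12597, 171, 1
Sum = 5832741942913.

5832741942913


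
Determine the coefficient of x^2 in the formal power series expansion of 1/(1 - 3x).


The geometric series identity gives 1/(1 - c x) = sum_{k>=0} c^k x^k, so the coefficient of x^k is c^k.
Here c = 3 and k = 2.
Computing: 3^2 = 9

9


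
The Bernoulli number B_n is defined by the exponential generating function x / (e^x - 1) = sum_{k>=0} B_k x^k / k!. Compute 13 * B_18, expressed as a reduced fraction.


Bernoulli numbers can also be computed recursively via B_0 = 1 and sum_{j=0}^{m} C(m+1, j) B_j = 0 for m >= 1. Odd-index Bernoulli numbers vanish for k >= 3.
Computing B_18 = 43867/798, so 13 * B_18 = 13 * 43867/798 = 570271/798.

570271/798


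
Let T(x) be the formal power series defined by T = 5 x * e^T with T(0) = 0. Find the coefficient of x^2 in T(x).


Apply the Lagrange inversion formula: if T = 5 x * phi(T) with phi(t) = e^t, then
[x^n] T = 5^n * (1/n) [t^(n-1)] phi(t)^n = 5^n * (1/n) [t^(n-1)] e^(n t) = 5^n * (1/n) * n^(n-1) / (n-1)! = 5^n * n^(n-1) / n!.
When c = 1 this is the Cayley count of rooted labeled trees on n vertices, divided by n!.
For n = 2: 5^2 * 2^1 / 2! = 25 * 2/2 = 25.

25


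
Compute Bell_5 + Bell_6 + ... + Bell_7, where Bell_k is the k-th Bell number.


Recall Bell_k counts set partitions of a k-set (with Bell_0 = 1 by convention).
Bell_5 through Bell_7: 52, 203, 877
Sum = 52 + 203 + 877 = 1132.

1132


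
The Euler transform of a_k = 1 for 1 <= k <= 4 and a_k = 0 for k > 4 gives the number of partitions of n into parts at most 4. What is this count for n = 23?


Partitions of 23 into parts at most 4:
Using generating function (1-x)^(-1)(1-x^2)^(-1)...(1-x^4)^(-1),
the coefficient of x^23 = 150

150


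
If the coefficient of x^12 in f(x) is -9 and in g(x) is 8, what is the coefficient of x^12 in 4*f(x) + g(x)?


Scalar multiplication scales coefficients: 4 * -9 = -36.
Then add the g coefficient: -36 + 8
= -28

-28


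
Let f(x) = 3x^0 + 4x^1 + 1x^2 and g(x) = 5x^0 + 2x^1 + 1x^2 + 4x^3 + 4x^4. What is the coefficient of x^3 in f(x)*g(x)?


Cauchy product at x^3:
3*4 + 4*1 + 1*2
= 18

18


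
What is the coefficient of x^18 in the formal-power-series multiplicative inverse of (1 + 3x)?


The inverse is 1/(1 + 3x). Apply the geometric identity 1/(1 - y) = sum_{k>=0} y^k with y = -3x:
1/(1 + 3x) = sum_{k>=0} (-3)^k x^k.
So the coefficient of x^18 is (-3)^18 = 387420489.

387420489


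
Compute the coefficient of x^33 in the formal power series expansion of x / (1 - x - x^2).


Let f(x) = sum_{k>=0} a_k x^k. Multiplying f(x) * (1 - x - x^2) = x and matching coefficients gives a_0 = 0, a_1 = 1, and a_k = a_{k-1} + a_{k-2} for k >= 2. These are the Fibonacci numbers F_k.
Iterating from F_0 = 0, F_1 = 1:
F_0=0, F_1=1, F_2=1, F_3=2, F_4=3, F_5=5, F_6=8, F_7=13, F_8=21, F_9=34, ...
F_33 = 3524578.

3524578


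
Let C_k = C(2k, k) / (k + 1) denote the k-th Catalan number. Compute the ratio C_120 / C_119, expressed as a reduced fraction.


Using C_k = (2k)! / (k! (k+1)!), the ratio C_{k+1}/C_k simplifies to
C_{k+1}/C_k = [(2k+2)! / ((k+1)! (k+2)!)] * [k! (k+1)! / (2k)!]
 = (2k+2)(2k+1) / ((k+1)(k+2)) = 2(2k+1) / (k+2).
For k = 119: 2(2*119 + 1) / (119 + 2) = 478/121 = 478/121.

478/121


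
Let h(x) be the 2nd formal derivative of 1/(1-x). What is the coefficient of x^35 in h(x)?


Differentiating 2 times: d^2/dx^2 [1/(1-x)] = 2!/(1-x)^3.
The expansion 1/(1-x)^3 = sum_{k>=0} C(k+2, 2) x^k, so the coefficient of x^n in 2!/(1-x)^3 is 2! * C(n+2, 2).
For n = 35: 2 * C(37, 2) = 2 * 666 = 1332

1332


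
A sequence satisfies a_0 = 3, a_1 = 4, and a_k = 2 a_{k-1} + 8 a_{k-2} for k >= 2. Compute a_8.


The characteristic equation is t^2 - 2 t - 8 = 0, with roots r_1 = 4 and r_2 = -2 (so c_1 = r_1 + r_2, c_2 = -r_1 r_2 as required).
One can use the closed form a_n = A r_1^n + B r_2^n, but direct iteration is more reliable:
a_0 = 3, a_1 = 4, a_2 = 32, a_3 = 96, a_4 = 448, a_5 = 1664, a_6 = 6912, a_7 = 27136, a_8 = 109568.
So a_8 = 109568.

109568


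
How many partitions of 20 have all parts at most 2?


Using the generating function (1-x)^(-1)(1-x^2)^(-1),
the coefficient of x^20 counts these restricted partitions.
Result = 11

11


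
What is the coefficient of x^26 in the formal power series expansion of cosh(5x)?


The Maclaurin series is cosh(t) = sum_{m>=0} t^(2m) / (2m)!, so substituting t = 5x, only even powers of x are nonzero, with coefficient of x^(2m) equal to 5^(2m) / (2m)!.
For x^26 the coefficient is 5^26/26! = 1490116119384765625/403291461126605635584000000 = 95367431640625/25810653512102760677376.

95367431640625/25810653512102760677376


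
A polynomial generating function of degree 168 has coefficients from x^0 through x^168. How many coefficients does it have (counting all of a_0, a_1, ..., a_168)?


A polynomial of degree 168 takes the form a_0 + a_1 x + ... + a_168 x^168.
The number of coefficients is 168 + 1 = 169.

169


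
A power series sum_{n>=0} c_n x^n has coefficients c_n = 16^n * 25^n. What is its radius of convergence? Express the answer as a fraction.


By the root test (Cauchy-Hadamard), the radius is R = 1 / limsup_n |c_n|^(1/n).
Here |c_n|^(1/n) = (16^n * 25^n)^(1/n) = 16 * 25 = 400 for all n.
So R = 1/400 = 1/400.

1/400


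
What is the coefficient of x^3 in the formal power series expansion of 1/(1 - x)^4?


The expansion 1/(1 - x)^r = sum_{k>=0} C(k + r - 1, r - 1) x^k follows from the multiset / negative-binomial theorem (or from repeated differentiation of the geometric series).
For r = 4 and k = 3:
C(6, 3) = 720 / (6 * 6) = 20.

20


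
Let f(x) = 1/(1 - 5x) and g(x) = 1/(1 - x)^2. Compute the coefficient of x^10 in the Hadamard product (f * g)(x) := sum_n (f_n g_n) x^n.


f has coefficients f_k = 5^k. For g = 1/(1 - x)^2 the coefficient is g_k = C(k + 1, 1) = k + 1. The Hadamard coefficient is (f * g)_k = 5^k * (k + 1).
For k = 10: 5^10 * 11 = 9765625 * 11 = 107421875.

107421875


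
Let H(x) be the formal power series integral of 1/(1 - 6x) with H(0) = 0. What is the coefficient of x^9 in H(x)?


1/(1 - 6x) = sum_{k>=0} 6^k x^k. Integrating termwise with H(0) = 0:
H(x) = sum_{k>=0} 6^k x^(k+1) / (k+1) = sum_{m>=1} 6^(m-1) x^m / m.
For m = 9: 6^8/9 = 1679616/9 = 186624.

186624


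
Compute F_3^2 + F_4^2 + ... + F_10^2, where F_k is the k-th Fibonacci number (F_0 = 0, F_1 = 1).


There is a standard identity sum_{k=0}^{N} F_k^2 = F_N * F_{N+1} (proved inductively from the telescoping relation F_k^2 = F_k F_{k+1} - F_{k-1} F_k). Then
sum_{k=3}^{10} F_k^2 = F_10 F_11 - F_2 F_3.
Computing: F_10 = 55, F_11 = 89, F_2 = 1, F_3 = 2.
Sum = 55 * 89 - 1 * 2 = 4893.

4893


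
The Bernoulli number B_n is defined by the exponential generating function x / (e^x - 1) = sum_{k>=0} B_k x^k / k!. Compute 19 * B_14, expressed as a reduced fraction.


Bernoulli numbers can also be computed recursively via B_0 = 1 and sum_{j=0}^{m} C(m+1, j) B_j = 0 for m >= 1. Odd-index Bernoulli numbers vanish for k >= 3.
Computing B_14 = 7/6, so 19 * B_14 = 19 * 7/6 = 133/6.

133/6


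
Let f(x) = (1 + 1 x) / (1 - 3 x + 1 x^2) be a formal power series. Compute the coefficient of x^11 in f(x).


Write f(x) = sum_{k>=0} a_k x^k. Multiplying both sides by 1 - 3 x + 1 x^2 gives
(1 - 3 x + 1 x^2) sum_{k>=0} a_k x^k = 1 + 1 x.
Matching coefficients:
 x^0: a_0 = 1
 x^1: a_1 - 3 a_0 = 1  =>  a_1 = 3*1 + 1 = 4
 x^k (k >= 2): a_k = 3 a_{k-1} - 1 a_{k-2}.
Iterating: a_2 = 11, a_3 = 29, a_4 = 76, a_5 = 199, a_6 = 521, a_7 = 1364, a_8 = 3571, a_9 = 9349, a_10 = 24476, a_11 = 64079.
So the coefficient of x^11 is 64079.

64079


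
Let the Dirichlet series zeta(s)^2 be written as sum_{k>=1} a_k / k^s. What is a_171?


The Dirichlet convolution of the constant function 1 with itself gives (1 * 1)(k) = sum_{d | k} 1 = d(k), the number of positive divisors of k.
Since zeta(s) = sum_{k>=1} 1/k^s, we have zeta(s)^2 = sum_{k>=1} d(k)/k^s, so a_k = d(k).
For k = 171: the divisors are 1, 3, 9, 19, 57, 171.
Count = 6.

6


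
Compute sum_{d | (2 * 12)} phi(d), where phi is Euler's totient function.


First, 2 * 12 = 24. One classical identity is sum_{d | n} phi(d) = n (each k in [1, n] has a unique gcd with n, and among the k's with gcd(k, n) = n/d there are phi(d) of them). So the sum equals 24. We also verify directly:
Divisors of 24: 1, 2, 3, 4, 6, 8, 12, 24.
phi values: 1, 1, 2, 2, 2, 4, 4, 8.
Sum = 24.

24


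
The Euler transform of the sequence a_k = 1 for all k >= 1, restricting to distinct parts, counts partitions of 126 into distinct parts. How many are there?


Partitions of 126 into distinct parts can be computed via generating function.
Product (1+x)(1+x^2)(1+x^3)...
The coefficient of x^126 = 3457027

3457027


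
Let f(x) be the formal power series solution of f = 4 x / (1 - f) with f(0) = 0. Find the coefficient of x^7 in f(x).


Apply Lagrange inversion: f = 4 x * phi(f) with phi(t) = 1/(1 - t), so
[x^n] f = 4^n * (1/n) [t^(n-1)] phi(t)^n = 4^n * (1/n) [t^(n-1)] (1 - t)^(-n) = 4^n * (1/n) C(2n - 2, n - 1) = 4^n * C_{n-1}.
For n = 7: C_6 = C(12, 6) / 7 = 924/7 = 132.
With the 4^7 = 16384 factor, the coefficient is 16384 * 132 = 2162688.

2162688


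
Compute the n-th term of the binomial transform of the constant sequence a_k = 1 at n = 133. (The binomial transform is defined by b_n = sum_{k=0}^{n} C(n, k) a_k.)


With a_k = 1 for all k, b_n = sum_{k=0}^{n} C(n, k) = 2^n by the binomial theorem.
For n = 133: 2^133 = 10889035741470030830827987437816582766592.

10889035741470030830827987437816582766592


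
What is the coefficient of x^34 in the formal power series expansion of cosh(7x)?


The Maclaurin series is cosh(t) = sum_{m>=0} t^(2m) / (2m)!, so substituting t = 7x, only even powers of x are nonzero, with coefficient of x^(2m) equal to 7^(2m) / (2m)!.
For x^34 the coefficient is 7^34/34! = 54116956037952111668959660849/295232799039604140847618609643520000000 = 22539340290692258087863249/122962431919868446833660395520000000.

22539340290692258087863249/122962431919868446833660395520000000


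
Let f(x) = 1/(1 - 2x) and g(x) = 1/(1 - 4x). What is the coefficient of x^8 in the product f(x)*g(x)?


The coefficient of x^n in f*g is the Cauchy product: sum_{k=0}^{n} a^k * b^(n-k).
With a=2, b=4, n=8:
sum_{k=0}^{8} 2^k * 4^(8-k)
= 130816

130816


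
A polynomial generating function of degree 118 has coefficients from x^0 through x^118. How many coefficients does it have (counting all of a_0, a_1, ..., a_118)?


A polynomial of degree 118 takes the form a_0 + a_1 x + ... + a_118 x^118.
The number of coefficients is 118 + 1 = 119.

119


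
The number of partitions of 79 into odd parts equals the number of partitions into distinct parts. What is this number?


Computing partitions of 79 into odd parts (1, 3, 5, ...):
Using the generating function prod_{k>=0} 1/(1-x^(2k+1)),
the count is 70488

70488
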